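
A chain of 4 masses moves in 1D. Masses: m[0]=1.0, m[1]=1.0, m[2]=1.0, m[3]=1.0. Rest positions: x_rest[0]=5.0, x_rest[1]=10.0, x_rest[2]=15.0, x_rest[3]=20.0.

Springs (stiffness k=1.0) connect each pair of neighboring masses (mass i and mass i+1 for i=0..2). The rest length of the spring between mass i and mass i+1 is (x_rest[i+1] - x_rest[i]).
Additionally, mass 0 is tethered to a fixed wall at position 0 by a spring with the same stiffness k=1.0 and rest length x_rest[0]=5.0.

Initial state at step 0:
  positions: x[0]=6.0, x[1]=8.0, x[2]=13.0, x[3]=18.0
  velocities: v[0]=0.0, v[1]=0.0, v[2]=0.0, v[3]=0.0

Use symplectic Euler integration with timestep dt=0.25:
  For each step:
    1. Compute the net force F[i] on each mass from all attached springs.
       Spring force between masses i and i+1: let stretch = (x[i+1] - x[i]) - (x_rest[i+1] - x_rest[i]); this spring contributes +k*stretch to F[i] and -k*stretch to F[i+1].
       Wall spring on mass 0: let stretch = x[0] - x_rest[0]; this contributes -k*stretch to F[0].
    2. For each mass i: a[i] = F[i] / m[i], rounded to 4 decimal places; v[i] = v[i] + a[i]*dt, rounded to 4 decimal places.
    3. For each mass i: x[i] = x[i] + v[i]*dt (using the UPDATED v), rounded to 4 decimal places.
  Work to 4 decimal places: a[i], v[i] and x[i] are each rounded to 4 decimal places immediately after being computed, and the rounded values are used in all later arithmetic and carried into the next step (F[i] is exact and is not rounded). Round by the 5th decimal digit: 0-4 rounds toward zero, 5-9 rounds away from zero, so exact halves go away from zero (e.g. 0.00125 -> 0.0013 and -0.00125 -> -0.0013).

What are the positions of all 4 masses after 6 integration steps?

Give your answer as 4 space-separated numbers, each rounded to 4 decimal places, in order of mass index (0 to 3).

Answer: 3.1658 9.8250 13.5368 18.0494

Derivation:
Step 0: x=[6.0000 8.0000 13.0000 18.0000] v=[0.0000 0.0000 0.0000 0.0000]
Step 1: x=[5.7500 8.1875 13.0000 18.0000] v=[-1.0000 0.7500 0.0000 0.0000]
Step 2: x=[5.2930 8.5235 13.0117 18.0000] v=[-1.8281 1.3438 0.0469 0.0000]
Step 3: x=[4.7071 8.9381 13.0547 18.0007] v=[-2.3437 1.6582 0.1719 0.0029]
Step 4: x=[4.0914 9.3455 13.1495 18.0048] v=[-2.4627 1.6296 0.3793 0.0164]
Step 5: x=[3.5484 9.6623 13.3100 18.0180] v=[-2.1720 1.2671 0.6421 0.0526]
Step 6: x=[3.1658 9.8250 13.5368 18.0494] v=[-1.5306 0.6506 0.9072 0.1256]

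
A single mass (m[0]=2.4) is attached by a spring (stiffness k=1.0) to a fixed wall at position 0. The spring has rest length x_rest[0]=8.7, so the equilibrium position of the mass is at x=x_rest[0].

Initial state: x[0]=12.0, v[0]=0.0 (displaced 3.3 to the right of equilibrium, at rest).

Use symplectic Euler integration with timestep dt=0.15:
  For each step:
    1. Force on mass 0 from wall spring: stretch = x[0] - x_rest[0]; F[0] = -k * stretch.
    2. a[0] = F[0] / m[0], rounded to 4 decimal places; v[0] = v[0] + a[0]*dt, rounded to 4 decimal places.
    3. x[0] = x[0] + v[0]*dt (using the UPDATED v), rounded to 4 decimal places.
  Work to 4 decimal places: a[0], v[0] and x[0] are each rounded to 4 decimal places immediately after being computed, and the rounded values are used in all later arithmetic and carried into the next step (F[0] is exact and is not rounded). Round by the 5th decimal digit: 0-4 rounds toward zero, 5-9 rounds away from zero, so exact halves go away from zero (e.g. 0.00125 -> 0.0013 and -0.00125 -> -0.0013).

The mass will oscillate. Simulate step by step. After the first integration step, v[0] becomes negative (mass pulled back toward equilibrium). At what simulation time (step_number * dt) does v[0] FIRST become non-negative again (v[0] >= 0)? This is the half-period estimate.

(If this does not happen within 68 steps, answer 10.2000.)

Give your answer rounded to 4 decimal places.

Answer: 4.9500

Derivation:
Step 0: x=[12.0000] v=[0.0000]
Step 1: x=[11.9691] v=[-0.2063]
Step 2: x=[11.9075] v=[-0.4106]
Step 3: x=[11.8158] v=[-0.6111]
Step 4: x=[11.6949] v=[-0.8058]
Step 5: x=[11.5460] v=[-0.9930]
Step 6: x=[11.3704] v=[-1.1709]
Step 7: x=[11.1697] v=[-1.3378]
Step 8: x=[10.9459] v=[-1.4922]
Step 9: x=[10.7010] v=[-1.6326]
Step 10: x=[10.4373] v=[-1.7577]
Step 11: x=[10.1574] v=[-1.8663]
Step 12: x=[9.8638] v=[-1.9574]
Step 13: x=[9.5593] v=[-2.0301]
Step 14: x=[9.2467] v=[-2.0838]
Step 15: x=[8.9290] v=[-2.1180]
Step 16: x=[8.6092] v=[-2.1323]
Step 17: x=[8.2902] v=[-2.1266]
Step 18: x=[7.9751] v=[-2.1010]
Step 19: x=[7.6667] v=[-2.0557]
Step 20: x=[7.3680] v=[-1.9911]
Step 21: x=[7.0818] v=[-1.9079]
Step 22: x=[6.8108] v=[-1.8068]
Step 23: x=[6.5575] v=[-1.6887]
Step 24: x=[6.3243] v=[-1.5548]
Step 25: x=[6.1134] v=[-1.4063]
Step 26: x=[5.9267] v=[-1.2446]
Step 27: x=[5.7660] v=[-1.0713]
Step 28: x=[5.6328] v=[-0.8879]
Step 29: x=[5.5284] v=[-0.6962]
Step 30: x=[5.4537] v=[-0.4980]
Step 31: x=[5.4094] v=[-0.2951]
Step 32: x=[5.3960] v=[-0.0894]
Step 33: x=[5.4136] v=[0.1171]
First v>=0 after going negative at step 33, time=4.9500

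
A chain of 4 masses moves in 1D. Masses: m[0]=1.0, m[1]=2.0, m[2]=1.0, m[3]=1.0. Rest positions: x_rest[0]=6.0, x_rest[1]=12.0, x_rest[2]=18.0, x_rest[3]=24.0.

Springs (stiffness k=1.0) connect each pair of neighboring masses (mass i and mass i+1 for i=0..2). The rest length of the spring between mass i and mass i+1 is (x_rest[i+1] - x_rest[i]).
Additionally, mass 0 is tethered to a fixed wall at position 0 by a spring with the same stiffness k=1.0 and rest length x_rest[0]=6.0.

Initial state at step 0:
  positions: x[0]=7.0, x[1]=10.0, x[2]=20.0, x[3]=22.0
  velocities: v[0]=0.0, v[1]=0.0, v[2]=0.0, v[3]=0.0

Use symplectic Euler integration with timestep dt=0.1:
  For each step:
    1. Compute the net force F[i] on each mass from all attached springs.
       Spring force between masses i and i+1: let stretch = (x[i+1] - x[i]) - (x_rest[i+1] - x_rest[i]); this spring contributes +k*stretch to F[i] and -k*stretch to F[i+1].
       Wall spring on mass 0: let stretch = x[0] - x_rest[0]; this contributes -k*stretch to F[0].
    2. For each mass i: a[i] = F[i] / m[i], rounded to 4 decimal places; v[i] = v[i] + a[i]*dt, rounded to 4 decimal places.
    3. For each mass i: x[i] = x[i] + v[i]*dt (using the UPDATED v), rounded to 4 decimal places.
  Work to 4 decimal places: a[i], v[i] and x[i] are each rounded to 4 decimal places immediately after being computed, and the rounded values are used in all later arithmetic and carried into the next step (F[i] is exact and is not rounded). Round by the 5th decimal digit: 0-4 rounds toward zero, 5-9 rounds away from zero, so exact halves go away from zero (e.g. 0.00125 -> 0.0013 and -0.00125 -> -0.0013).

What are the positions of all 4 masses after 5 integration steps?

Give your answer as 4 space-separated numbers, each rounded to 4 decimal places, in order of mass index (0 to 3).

Answer: 6.4394 10.4926 18.8804 22.5590

Derivation:
Step 0: x=[7.0000 10.0000 20.0000 22.0000] v=[0.0000 0.0000 0.0000 0.0000]
Step 1: x=[6.9600 10.0350 19.9200 22.0400] v=[-0.4000 0.3500 -0.8000 0.4000]
Step 2: x=[6.8812 10.1041 19.7624 22.1188] v=[-0.7885 0.6905 -1.5765 0.7880]
Step 3: x=[6.7658 10.2053 19.5317 22.2340] v=[-1.1543 1.0123 -2.3067 1.1524]
Step 4: x=[6.6171 10.3360 19.2348 22.3822] v=[-1.4869 1.3067 -2.9691 1.4822]
Step 5: x=[6.4394 10.4926 18.8804 22.5590] v=[-1.7767 1.5657 -3.5442 1.7675]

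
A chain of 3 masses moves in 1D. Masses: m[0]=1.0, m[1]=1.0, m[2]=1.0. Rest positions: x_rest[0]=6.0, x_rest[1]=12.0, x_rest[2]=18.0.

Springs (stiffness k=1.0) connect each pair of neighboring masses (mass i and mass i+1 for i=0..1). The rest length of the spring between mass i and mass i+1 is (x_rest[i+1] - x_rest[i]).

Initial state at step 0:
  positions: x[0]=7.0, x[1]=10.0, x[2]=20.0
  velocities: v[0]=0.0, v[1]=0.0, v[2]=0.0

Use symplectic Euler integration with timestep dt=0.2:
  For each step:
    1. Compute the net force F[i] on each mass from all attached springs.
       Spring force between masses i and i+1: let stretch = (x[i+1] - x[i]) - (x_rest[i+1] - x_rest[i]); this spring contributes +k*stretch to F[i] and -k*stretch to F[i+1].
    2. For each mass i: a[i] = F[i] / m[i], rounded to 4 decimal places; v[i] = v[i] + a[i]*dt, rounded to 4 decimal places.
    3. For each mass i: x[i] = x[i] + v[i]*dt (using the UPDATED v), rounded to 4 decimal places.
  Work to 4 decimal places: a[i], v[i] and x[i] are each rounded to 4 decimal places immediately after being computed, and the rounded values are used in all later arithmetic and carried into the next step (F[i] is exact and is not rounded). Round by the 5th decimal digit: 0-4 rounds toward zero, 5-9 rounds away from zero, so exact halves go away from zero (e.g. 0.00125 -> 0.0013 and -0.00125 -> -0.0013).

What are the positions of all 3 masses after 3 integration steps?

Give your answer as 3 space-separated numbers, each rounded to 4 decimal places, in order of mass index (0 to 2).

Answer: 6.3580 11.5160 19.1260

Derivation:
Step 0: x=[7.0000 10.0000 20.0000] v=[0.0000 0.0000 0.0000]
Step 1: x=[6.8800 10.2800 19.8400] v=[-0.6000 1.4000 -0.8000]
Step 2: x=[6.6560 10.8064 19.5376] v=[-1.1200 2.6320 -1.5120]
Step 3: x=[6.3580 11.5160 19.1260] v=[-1.4899 3.5482 -2.0582]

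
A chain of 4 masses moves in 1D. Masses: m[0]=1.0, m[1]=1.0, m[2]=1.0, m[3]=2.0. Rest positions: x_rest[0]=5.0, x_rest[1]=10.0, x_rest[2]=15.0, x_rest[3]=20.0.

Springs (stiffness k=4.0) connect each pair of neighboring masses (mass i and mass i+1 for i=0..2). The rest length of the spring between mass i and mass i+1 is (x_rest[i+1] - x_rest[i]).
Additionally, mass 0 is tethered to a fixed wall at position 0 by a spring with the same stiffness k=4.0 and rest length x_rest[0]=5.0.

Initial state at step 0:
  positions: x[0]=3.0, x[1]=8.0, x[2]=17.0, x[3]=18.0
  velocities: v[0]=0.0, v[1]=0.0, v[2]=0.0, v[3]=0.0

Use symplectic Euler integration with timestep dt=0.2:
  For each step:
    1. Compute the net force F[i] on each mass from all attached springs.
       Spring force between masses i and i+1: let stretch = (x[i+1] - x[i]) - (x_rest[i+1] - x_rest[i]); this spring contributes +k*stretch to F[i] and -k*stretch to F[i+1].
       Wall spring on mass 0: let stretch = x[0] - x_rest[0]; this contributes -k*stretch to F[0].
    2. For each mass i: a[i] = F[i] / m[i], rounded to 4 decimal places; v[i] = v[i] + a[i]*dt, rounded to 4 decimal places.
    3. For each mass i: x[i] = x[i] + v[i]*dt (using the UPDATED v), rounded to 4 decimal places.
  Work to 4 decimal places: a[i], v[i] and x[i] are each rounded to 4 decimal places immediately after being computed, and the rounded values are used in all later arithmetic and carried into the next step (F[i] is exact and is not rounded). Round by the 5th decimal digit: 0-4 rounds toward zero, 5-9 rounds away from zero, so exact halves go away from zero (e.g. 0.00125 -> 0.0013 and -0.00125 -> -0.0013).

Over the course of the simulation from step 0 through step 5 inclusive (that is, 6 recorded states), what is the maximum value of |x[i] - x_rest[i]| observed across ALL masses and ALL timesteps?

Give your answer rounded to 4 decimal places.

Step 0: x=[3.0000 8.0000 17.0000 18.0000] v=[0.0000 0.0000 0.0000 0.0000]
Step 1: x=[3.3200 8.6400 15.7200 18.3200] v=[1.6000 3.2000 -6.4000 1.6000]
Step 2: x=[3.9600 9.5616 13.7232 18.8320] v=[3.2000 4.6080 -9.9840 2.5600]
Step 3: x=[4.8627 10.2528 11.8780 19.3353] v=[4.5133 3.4560 -9.2262 2.5165]
Step 4: x=[5.8497 10.3416 10.9659 19.6420] v=[4.9352 0.4441 -4.5605 1.5336]
Step 5: x=[6.6195 9.8116 11.3421 19.6546] v=[3.8490 -2.6500 1.8809 0.0632]
Max displacement = 4.0341

Answer: 4.0341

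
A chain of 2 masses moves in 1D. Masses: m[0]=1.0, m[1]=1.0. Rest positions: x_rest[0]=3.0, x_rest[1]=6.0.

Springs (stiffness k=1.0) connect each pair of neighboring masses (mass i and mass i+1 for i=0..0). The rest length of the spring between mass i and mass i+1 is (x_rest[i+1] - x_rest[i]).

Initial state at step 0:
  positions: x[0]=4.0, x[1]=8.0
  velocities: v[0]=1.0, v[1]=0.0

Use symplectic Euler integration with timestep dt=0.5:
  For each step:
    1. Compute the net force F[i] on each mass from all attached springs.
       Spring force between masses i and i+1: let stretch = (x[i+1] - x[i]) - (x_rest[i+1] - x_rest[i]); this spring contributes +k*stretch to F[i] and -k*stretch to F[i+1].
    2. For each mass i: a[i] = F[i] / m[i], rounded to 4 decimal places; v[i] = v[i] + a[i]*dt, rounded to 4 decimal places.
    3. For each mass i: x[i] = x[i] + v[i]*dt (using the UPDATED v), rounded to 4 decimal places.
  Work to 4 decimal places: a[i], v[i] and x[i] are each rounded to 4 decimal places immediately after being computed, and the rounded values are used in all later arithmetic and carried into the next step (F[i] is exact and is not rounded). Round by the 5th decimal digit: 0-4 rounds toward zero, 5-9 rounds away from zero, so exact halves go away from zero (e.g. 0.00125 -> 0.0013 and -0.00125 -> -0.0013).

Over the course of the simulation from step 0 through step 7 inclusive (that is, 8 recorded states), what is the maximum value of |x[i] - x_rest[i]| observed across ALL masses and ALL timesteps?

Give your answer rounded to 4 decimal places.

Step 0: x=[4.0000 8.0000] v=[1.0000 0.0000]
Step 1: x=[4.7500 7.7500] v=[1.5000 -0.5000]
Step 2: x=[5.5000 7.5000] v=[1.5000 -0.5000]
Step 3: x=[6.0000 7.5000] v=[1.0000 0.0000]
Step 4: x=[6.1250 7.8750] v=[0.2500 0.7500]
Step 5: x=[5.9375 8.5625] v=[-0.3750 1.3750]
Step 6: x=[5.6563 9.3438] v=[-0.5625 1.5625]
Step 7: x=[5.5469 9.9532] v=[-0.2188 1.2188]
Max displacement = 3.9532

Answer: 3.9532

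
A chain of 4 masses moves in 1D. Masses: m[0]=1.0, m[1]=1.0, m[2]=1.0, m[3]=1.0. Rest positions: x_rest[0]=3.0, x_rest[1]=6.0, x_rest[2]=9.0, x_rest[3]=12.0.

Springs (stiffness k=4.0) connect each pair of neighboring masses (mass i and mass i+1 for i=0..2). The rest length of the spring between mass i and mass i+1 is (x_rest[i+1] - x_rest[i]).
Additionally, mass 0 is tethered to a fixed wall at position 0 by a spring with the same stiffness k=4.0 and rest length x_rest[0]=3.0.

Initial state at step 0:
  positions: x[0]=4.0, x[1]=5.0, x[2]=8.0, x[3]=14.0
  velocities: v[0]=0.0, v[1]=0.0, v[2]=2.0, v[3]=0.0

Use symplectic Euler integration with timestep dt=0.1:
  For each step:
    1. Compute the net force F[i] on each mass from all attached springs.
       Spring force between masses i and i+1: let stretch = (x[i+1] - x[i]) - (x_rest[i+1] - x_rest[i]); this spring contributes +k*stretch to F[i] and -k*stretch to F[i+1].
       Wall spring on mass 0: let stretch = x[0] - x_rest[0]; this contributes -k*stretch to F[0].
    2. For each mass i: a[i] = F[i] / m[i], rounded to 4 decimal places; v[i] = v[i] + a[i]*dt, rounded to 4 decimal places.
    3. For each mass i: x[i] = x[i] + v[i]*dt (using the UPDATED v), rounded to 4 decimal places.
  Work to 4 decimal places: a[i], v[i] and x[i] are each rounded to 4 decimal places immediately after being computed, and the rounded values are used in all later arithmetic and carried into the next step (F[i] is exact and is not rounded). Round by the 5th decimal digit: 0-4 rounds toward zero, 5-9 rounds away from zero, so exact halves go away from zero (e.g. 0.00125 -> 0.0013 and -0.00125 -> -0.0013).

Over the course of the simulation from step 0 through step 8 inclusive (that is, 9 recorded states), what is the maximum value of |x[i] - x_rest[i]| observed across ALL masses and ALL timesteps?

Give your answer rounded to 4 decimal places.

Answer: 2.0640

Derivation:
Step 0: x=[4.0000 5.0000 8.0000 14.0000] v=[0.0000 0.0000 2.0000 0.0000]
Step 1: x=[3.8800 5.0800 8.3200 13.8800] v=[-1.2000 0.8000 3.2000 -1.2000]
Step 2: x=[3.6528 5.2416 8.7328 13.6576] v=[-2.2720 1.6160 4.1280 -2.2240]
Step 3: x=[3.3430 5.4793 9.2029 13.3582] v=[-3.0976 2.3770 4.7014 -2.9939]
Step 4: x=[2.9850 5.7805 9.6903 13.0126] v=[-3.5803 3.0119 4.8741 -3.4560]
Step 5: x=[2.6194 6.1263 10.1542 12.6541] v=[-3.6561 3.4576 4.6391 -3.5849]
Step 6: x=[2.2893 6.4929 10.5570 12.3156] v=[-3.3011 3.6660 4.0279 -3.3849]
Step 7: x=[2.0358 6.8539 10.8676 12.0268] v=[-2.5354 3.6102 3.1057 -2.8883]
Step 8: x=[1.8936 7.1827 11.0640 11.8116] v=[-1.4225 3.2884 1.9639 -2.1520]
Max displacement = 2.0640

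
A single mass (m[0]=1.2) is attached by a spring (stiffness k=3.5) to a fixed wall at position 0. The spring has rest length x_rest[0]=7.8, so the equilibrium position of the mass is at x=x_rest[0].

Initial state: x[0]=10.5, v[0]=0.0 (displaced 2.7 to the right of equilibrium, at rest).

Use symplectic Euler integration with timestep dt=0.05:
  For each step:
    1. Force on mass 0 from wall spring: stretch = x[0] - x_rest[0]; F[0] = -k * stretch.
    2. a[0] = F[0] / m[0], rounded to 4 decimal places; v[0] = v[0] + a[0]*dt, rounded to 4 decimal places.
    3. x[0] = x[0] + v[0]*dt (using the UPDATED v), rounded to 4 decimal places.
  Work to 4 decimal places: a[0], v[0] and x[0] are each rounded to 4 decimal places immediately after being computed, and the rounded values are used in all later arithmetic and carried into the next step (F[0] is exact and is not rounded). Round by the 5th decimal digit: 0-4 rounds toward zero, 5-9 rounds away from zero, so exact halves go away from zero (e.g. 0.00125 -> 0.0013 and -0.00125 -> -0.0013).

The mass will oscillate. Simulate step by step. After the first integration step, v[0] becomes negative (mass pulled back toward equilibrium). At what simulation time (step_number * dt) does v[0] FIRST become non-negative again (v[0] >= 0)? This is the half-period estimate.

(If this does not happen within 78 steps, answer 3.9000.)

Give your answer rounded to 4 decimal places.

Step 0: x=[10.5000] v=[0.0000]
Step 1: x=[10.4803] v=[-0.3938]
Step 2: x=[10.4411] v=[-0.7847]
Step 3: x=[10.3826] v=[-1.1699]
Step 4: x=[10.3053] v=[-1.5465]
Step 5: x=[10.2097] v=[-1.9119]
Step 6: x=[10.0965] v=[-2.2633]
Step 7: x=[9.9666] v=[-2.5982]
Step 8: x=[9.8209] v=[-2.9142]
Step 9: x=[9.6605] v=[-3.2089]
Step 10: x=[9.4865] v=[-3.4802]
Step 11: x=[9.3002] v=[-3.7262]
Step 12: x=[9.1030] v=[-3.9450]
Step 13: x=[8.8963] v=[-4.1350]
Step 14: x=[8.6816] v=[-4.2949]
Step 15: x=[8.4604] v=[-4.4235]
Step 16: x=[8.2344] v=[-4.5198]
Step 17: x=[8.0052] v=[-4.5832]
Step 18: x=[7.7745] v=[-4.6131]
Step 19: x=[7.5440] v=[-4.6094]
Step 20: x=[7.3154] v=[-4.5721]
Step 21: x=[7.0903] v=[-4.5014]
Step 22: x=[6.8704] v=[-4.3979]
Step 23: x=[6.6573] v=[-4.2623]
Step 24: x=[6.4525] v=[-4.0957]
Step 25: x=[6.2575] v=[-3.8992]
Step 26: x=[6.0738] v=[-3.6743]
Step 27: x=[5.9027] v=[-3.4226]
Step 28: x=[5.7454] v=[-3.1459]
Step 29: x=[5.6031] v=[-2.8463]
Step 30: x=[5.4768] v=[-2.5259]
Step 31: x=[5.3674] v=[-2.1871]
Step 32: x=[5.2758] v=[-1.8323]
Step 33: x=[5.2026] v=[-1.4642]
Step 34: x=[5.1483] v=[-1.0854]
Step 35: x=[5.1134] v=[-0.6987]
Step 36: x=[5.0981] v=[-0.3069]
Step 37: x=[5.1025] v=[0.0871]
First v>=0 after going negative at step 37, time=1.8500

Answer: 1.8500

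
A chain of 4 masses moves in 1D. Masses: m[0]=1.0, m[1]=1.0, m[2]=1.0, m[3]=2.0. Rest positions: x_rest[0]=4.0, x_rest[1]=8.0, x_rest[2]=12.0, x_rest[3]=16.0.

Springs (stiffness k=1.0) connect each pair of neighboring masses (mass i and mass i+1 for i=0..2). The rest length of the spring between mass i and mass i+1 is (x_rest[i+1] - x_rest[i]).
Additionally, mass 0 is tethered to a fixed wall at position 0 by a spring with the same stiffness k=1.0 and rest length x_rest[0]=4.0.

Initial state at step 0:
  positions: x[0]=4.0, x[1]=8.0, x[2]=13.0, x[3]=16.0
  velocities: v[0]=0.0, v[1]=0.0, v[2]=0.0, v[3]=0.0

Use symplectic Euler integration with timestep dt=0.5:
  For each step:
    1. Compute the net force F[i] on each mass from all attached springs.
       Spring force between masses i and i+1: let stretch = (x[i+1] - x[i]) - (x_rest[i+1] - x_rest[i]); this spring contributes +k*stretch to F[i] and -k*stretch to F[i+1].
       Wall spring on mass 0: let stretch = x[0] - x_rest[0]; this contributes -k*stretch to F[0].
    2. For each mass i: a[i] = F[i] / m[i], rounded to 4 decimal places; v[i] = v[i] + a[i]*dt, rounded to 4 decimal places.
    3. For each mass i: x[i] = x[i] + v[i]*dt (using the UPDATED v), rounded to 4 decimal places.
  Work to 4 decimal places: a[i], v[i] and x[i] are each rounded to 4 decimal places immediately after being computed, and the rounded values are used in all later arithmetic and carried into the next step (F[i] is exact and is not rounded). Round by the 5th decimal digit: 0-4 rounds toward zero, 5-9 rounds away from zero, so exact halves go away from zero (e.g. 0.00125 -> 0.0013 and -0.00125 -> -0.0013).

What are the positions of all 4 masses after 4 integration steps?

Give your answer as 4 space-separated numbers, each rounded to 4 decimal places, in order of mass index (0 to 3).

Answer: 4.3848 8.1358 11.5757 16.4090

Derivation:
Step 0: x=[4.0000 8.0000 13.0000 16.0000] v=[0.0000 0.0000 0.0000 0.0000]
Step 1: x=[4.0000 8.2500 12.5000 16.1250] v=[0.0000 0.5000 -1.0000 0.2500]
Step 2: x=[4.0625 8.5000 11.8438 16.2969] v=[0.1250 0.5000 -1.3125 0.3438]
Step 3: x=[4.2188 8.4766 11.4649 16.4122] v=[0.3125 -0.0469 -0.7579 0.2305]
Step 4: x=[4.3848 8.1358 11.5757 16.4090] v=[0.3320 -0.6817 0.2216 -0.0064]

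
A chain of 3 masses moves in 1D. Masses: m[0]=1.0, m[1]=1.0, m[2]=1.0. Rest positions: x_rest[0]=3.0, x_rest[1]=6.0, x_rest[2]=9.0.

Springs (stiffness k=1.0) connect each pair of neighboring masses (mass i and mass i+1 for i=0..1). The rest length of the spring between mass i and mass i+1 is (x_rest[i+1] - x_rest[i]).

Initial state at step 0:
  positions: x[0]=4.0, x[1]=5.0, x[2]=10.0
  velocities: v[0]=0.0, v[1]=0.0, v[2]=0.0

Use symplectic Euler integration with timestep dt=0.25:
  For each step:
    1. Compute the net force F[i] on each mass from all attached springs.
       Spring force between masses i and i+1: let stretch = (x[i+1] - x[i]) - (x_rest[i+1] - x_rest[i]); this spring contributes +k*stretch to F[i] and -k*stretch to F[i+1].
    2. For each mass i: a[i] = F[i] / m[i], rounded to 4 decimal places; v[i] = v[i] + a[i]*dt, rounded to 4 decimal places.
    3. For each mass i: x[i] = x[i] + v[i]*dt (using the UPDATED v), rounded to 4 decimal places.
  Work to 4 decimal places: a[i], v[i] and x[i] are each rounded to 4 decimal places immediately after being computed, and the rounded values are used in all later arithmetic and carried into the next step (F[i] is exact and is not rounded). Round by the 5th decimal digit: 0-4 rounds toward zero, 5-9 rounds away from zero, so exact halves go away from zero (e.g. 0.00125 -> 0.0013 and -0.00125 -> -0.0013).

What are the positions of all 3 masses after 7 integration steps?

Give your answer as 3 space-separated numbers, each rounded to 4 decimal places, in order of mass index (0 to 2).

Step 0: x=[4.0000 5.0000 10.0000] v=[0.0000 0.0000 0.0000]
Step 1: x=[3.8750 5.2500 9.8750] v=[-0.5000 1.0000 -0.5000]
Step 2: x=[3.6484 5.7031 9.6484] v=[-0.9063 1.8125 -0.9063]
Step 3: x=[3.3628 6.2744 9.3628] v=[-1.1426 2.2852 -1.1426]
Step 4: x=[3.0716 6.8568 9.0716] v=[-1.1647 2.3294 -1.1647]
Step 5: x=[2.8295 7.3410 8.8295] v=[-0.9684 1.9368 -0.9684]
Step 6: x=[2.6819 7.6363 8.6819] v=[-0.5905 1.1811 -0.5905]
Step 7: x=[2.6564 7.6873 8.6564] v=[-0.1019 0.2039 -0.1019]

Answer: 2.6564 7.6873 8.6564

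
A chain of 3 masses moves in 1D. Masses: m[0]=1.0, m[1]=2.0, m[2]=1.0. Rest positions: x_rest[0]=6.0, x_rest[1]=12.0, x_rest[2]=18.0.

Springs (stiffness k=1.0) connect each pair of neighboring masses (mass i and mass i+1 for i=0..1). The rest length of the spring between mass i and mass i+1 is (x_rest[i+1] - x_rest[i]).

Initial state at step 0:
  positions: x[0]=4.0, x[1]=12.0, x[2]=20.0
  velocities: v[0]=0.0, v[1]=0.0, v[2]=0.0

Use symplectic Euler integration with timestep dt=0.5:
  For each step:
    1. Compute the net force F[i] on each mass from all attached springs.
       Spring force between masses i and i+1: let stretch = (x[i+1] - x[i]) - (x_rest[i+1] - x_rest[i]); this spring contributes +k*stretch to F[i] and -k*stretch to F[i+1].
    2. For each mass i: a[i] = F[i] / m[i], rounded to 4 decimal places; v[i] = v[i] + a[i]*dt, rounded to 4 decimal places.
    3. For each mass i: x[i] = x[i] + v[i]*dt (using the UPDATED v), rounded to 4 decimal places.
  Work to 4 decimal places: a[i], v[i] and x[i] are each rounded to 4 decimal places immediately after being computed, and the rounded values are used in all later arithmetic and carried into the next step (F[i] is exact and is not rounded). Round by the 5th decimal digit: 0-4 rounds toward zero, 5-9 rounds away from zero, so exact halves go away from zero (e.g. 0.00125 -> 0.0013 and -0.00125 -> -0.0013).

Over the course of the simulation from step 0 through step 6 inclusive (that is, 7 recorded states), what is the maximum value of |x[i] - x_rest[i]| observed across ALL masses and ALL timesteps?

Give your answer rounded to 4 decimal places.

Step 0: x=[4.0000 12.0000 20.0000] v=[0.0000 0.0000 0.0000]
Step 1: x=[4.5000 12.0000 19.5000] v=[1.0000 0.0000 -1.0000]
Step 2: x=[5.3750 12.0000 18.6250] v=[1.7500 0.0000 -1.7500]
Step 3: x=[6.4063 12.0000 17.5938] v=[2.0625 0.0000 -2.0625]
Step 4: x=[7.3360 12.0001 16.6641] v=[1.8594 0.0001 -1.8594]
Step 5: x=[7.9318 12.0002 16.0684] v=[1.1915 0.0001 -1.1914]
Step 6: x=[8.0447 12.0003 15.9557] v=[0.2257 0.0001 -0.2255]
Max displacement = 2.0447

Answer: 2.0447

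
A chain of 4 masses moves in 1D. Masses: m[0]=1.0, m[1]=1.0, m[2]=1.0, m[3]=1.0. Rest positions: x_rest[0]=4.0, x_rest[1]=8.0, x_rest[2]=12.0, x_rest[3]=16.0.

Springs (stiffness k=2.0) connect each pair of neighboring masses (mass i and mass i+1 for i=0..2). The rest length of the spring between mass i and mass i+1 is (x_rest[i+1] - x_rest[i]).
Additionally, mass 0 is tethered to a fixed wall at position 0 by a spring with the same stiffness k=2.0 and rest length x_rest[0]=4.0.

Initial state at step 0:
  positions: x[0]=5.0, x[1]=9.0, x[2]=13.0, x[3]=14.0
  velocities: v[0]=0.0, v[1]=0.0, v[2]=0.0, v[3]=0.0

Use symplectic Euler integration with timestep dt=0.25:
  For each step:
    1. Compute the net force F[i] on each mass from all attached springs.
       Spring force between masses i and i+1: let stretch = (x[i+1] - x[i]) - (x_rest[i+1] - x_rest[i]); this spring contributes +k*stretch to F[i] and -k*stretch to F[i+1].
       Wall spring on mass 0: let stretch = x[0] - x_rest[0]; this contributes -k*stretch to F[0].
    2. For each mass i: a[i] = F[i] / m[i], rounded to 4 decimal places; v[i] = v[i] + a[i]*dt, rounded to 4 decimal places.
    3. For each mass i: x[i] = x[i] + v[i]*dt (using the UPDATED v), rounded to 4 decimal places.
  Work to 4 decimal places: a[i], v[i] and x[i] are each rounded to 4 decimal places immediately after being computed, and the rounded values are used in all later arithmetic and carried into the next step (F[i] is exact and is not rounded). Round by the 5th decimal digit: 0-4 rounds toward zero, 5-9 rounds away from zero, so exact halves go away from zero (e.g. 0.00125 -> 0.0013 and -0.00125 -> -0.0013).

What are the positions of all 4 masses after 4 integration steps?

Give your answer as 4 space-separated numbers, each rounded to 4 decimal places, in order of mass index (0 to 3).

Step 0: x=[5.0000 9.0000 13.0000 14.0000] v=[0.0000 0.0000 0.0000 0.0000]
Step 1: x=[4.8750 9.0000 12.6250 14.3750] v=[-0.5000 0.0000 -1.5000 1.5000]
Step 2: x=[4.6563 8.9375 12.0156 15.0313] v=[-0.8750 -0.2500 -2.4375 2.6250]
Step 3: x=[4.3907 8.7246 11.3984 15.8106] v=[-1.0626 -0.8516 -2.4687 3.1172]
Step 4: x=[4.1180 8.3042 10.9985 16.5384] v=[-1.0910 -1.6817 -1.5995 2.9111]

Answer: 4.1180 8.3042 10.9985 16.5384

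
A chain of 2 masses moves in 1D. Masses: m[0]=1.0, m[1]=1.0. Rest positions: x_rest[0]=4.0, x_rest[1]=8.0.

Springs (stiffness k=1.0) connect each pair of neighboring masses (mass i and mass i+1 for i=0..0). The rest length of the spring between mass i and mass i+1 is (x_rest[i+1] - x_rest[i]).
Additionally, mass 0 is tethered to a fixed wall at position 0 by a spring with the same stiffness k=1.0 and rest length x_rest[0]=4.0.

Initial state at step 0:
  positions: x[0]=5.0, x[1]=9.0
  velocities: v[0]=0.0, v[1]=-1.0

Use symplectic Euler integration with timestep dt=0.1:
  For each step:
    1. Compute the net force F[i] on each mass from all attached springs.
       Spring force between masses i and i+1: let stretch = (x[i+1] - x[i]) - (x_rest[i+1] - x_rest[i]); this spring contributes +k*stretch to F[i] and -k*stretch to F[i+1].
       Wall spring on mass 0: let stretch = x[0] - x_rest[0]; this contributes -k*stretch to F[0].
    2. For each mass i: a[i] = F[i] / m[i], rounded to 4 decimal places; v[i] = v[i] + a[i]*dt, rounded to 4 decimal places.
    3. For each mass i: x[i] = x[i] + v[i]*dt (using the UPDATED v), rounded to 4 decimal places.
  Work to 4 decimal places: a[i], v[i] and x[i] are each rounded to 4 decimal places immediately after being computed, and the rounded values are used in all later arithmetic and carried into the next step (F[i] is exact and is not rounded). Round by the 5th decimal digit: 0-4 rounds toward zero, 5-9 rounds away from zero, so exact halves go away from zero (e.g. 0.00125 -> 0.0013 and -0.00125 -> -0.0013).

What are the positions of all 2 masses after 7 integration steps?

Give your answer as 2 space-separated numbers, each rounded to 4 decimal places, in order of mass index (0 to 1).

Answer: 4.6917 8.3416

Derivation:
Step 0: x=[5.0000 9.0000] v=[0.0000 -1.0000]
Step 1: x=[4.9900 8.9000] v=[-0.1000 -1.0000]
Step 2: x=[4.9692 8.8009] v=[-0.2080 -0.9910]
Step 3: x=[4.9370 8.7035] v=[-0.3218 -0.9742]
Step 4: x=[4.8931 8.6084] v=[-0.4389 -0.9509]
Step 5: x=[4.8374 8.5162] v=[-0.5567 -0.9224]
Step 6: x=[4.7701 8.4272] v=[-0.6726 -0.8903]
Step 7: x=[4.6917 8.3416] v=[-0.7839 -0.8560]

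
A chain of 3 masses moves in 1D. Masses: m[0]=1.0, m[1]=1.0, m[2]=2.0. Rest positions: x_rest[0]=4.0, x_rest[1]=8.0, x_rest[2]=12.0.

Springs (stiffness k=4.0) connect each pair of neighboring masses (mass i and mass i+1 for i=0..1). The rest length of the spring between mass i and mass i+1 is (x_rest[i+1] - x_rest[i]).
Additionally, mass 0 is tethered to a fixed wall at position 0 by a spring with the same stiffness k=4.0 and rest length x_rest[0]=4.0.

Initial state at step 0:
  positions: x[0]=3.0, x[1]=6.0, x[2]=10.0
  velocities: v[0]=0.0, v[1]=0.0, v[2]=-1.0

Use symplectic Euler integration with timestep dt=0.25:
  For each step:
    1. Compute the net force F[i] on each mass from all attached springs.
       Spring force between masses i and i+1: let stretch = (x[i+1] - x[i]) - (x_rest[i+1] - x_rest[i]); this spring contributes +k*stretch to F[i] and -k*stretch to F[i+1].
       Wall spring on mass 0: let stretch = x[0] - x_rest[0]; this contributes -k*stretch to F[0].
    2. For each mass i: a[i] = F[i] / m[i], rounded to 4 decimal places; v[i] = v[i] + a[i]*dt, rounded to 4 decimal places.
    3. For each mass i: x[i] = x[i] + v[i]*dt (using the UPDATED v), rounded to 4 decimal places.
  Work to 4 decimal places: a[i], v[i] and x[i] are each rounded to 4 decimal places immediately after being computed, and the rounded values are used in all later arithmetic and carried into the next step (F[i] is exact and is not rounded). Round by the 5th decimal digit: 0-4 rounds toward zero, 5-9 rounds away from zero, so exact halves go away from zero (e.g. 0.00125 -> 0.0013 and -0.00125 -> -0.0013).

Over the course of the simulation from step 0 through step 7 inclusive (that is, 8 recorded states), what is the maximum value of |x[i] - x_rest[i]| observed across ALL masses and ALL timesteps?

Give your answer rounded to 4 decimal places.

Answer: 2.5000

Derivation:
Step 0: x=[3.0000 6.0000 10.0000] v=[0.0000 0.0000 -1.0000]
Step 1: x=[3.0000 6.2500 9.7500] v=[0.0000 1.0000 -1.0000]
Step 2: x=[3.0625 6.5625 9.5625] v=[0.2500 1.2500 -0.7500]
Step 3: x=[3.2344 6.7500 9.5000] v=[0.6875 0.7500 -0.2500]
Step 4: x=[3.4766 6.7461 9.5938] v=[0.9687 -0.0156 0.3750]
Step 5: x=[3.6670 6.6368 9.8316] v=[0.7616 -0.4374 0.9512]
Step 6: x=[3.6831 6.5837 10.1701] v=[0.0644 -0.2124 1.3538]
Step 7: x=[3.5036 6.7021 10.5603] v=[-0.7181 0.4734 1.5606]
Max displacement = 2.5000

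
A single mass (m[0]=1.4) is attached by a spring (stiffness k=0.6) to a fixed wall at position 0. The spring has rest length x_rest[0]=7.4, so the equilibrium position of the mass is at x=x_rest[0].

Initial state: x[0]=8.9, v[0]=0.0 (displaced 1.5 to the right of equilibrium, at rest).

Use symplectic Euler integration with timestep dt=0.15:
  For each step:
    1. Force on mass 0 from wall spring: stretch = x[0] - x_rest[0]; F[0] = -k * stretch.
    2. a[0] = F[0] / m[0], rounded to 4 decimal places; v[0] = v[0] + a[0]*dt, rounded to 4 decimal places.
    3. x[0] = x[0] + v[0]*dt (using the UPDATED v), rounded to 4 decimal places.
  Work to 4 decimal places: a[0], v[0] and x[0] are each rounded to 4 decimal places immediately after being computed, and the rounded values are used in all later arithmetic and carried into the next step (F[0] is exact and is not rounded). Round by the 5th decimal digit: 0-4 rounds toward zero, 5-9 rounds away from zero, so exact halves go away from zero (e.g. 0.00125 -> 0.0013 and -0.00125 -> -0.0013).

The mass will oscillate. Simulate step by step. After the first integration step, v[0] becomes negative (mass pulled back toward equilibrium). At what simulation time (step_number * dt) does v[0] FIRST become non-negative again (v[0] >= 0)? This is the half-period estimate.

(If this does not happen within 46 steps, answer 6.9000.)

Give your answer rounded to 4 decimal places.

Answer: 4.8000

Derivation:
Step 0: x=[8.9000] v=[0.0000]
Step 1: x=[8.8855] v=[-0.0964]
Step 2: x=[8.8567] v=[-0.1919]
Step 3: x=[8.8139] v=[-0.2855]
Step 4: x=[8.7574] v=[-0.3764]
Step 5: x=[8.6878] v=[-0.4637]
Step 6: x=[8.6058] v=[-0.5465]
Step 7: x=[8.5122] v=[-0.6240]
Step 8: x=[8.4079] v=[-0.6955]
Step 9: x=[8.2939] v=[-0.7603]
Step 10: x=[8.1712] v=[-0.8178]
Step 11: x=[8.0411] v=[-0.8674]
Step 12: x=[7.9048] v=[-0.9086]
Step 13: x=[7.7637] v=[-0.9410]
Step 14: x=[7.6190] v=[-0.9644]
Step 15: x=[7.4722] v=[-0.9785]
Step 16: x=[7.3247] v=[-0.9831]
Step 17: x=[7.1780] v=[-0.9783]
Step 18: x=[7.0334] v=[-0.9640]
Step 19: x=[6.8923] v=[-0.9404]
Step 20: x=[6.7561] v=[-0.9078]
Step 21: x=[6.6261] v=[-0.8664]
Step 22: x=[6.5036] v=[-0.8166]
Step 23: x=[6.3898] v=[-0.7590]
Step 24: x=[6.2857] v=[-0.6941]
Step 25: x=[6.1923] v=[-0.6225]
Step 26: x=[6.1106] v=[-0.5449]
Step 27: x=[6.0413] v=[-0.4620]
Step 28: x=[5.9851] v=[-0.3747]
Step 29: x=[5.9425] v=[-0.2837]
Step 30: x=[5.9140] v=[-0.1900]
Step 31: x=[5.8998] v=[-0.0945]
Step 32: x=[5.9001] v=[0.0019]
First v>=0 after going negative at step 32, time=4.8000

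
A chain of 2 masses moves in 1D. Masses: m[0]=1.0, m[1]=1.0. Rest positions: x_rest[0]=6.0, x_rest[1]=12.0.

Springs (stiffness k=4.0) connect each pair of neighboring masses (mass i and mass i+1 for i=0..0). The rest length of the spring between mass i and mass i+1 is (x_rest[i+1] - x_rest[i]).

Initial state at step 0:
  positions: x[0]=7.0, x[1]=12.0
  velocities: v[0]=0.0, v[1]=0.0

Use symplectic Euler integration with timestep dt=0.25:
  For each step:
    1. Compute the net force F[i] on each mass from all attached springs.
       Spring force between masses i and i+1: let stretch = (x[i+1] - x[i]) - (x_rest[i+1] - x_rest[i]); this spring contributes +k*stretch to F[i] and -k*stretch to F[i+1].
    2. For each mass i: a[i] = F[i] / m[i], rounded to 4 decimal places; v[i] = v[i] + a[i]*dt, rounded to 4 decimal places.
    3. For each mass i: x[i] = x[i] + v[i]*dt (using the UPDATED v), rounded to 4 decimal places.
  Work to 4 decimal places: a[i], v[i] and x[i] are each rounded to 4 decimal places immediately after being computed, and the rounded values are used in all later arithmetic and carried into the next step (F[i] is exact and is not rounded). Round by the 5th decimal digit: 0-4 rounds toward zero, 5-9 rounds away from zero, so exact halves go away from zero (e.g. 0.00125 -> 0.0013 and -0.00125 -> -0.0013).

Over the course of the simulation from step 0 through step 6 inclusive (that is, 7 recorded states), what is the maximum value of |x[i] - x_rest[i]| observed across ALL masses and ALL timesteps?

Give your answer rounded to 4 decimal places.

Step 0: x=[7.0000 12.0000] v=[0.0000 0.0000]
Step 1: x=[6.7500 12.2500] v=[-1.0000 1.0000]
Step 2: x=[6.3750 12.6250] v=[-1.5000 1.5000]
Step 3: x=[6.0625 12.9375] v=[-1.2500 1.2500]
Step 4: x=[5.9688 13.0313] v=[-0.3750 0.3750]
Step 5: x=[6.1407 12.8594] v=[0.6875 -0.6875]
Step 6: x=[6.4923 12.5079] v=[1.4062 -1.4062]
Max displacement = 1.0313

Answer: 1.0313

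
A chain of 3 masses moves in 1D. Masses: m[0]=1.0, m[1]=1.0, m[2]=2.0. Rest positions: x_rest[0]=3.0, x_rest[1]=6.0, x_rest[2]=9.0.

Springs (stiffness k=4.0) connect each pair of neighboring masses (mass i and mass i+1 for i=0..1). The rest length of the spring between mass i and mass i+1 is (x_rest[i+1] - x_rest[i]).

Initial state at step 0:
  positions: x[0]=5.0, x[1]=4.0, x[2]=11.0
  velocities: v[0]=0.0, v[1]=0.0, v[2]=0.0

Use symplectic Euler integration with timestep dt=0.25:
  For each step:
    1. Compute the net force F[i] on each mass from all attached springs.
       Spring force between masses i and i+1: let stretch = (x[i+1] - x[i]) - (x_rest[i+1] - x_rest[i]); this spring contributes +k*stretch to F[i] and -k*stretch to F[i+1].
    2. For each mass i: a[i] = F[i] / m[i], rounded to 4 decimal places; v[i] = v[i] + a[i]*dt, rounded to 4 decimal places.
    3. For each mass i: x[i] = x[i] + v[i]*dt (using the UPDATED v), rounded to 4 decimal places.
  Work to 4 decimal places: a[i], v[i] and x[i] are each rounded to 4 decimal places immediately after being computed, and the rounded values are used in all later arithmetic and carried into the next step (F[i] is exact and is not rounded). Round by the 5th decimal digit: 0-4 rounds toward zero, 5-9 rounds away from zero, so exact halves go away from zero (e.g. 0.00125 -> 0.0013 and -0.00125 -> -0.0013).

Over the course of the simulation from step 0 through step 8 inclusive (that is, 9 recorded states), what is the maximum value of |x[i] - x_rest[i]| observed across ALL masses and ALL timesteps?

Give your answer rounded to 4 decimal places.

Step 0: x=[5.0000 4.0000 11.0000] v=[0.0000 0.0000 0.0000]
Step 1: x=[4.0000 6.0000 10.5000] v=[-4.0000 8.0000 -2.0000]
Step 2: x=[2.7500 8.6250 9.8125] v=[-5.0000 10.5000 -2.7500]
Step 3: x=[2.2188 10.0781 9.3516] v=[-2.1250 5.8125 -1.8438]
Step 4: x=[2.9024 9.3848 9.3565] v=[2.7343 -2.7733 0.0195]
Step 5: x=[4.4566 7.0638 9.7399] v=[6.2167 -9.2840 1.5337]
Step 6: x=[5.9126 4.7600 10.1638] v=[5.8239 -9.2151 1.6957]
Step 7: x=[6.3304 4.0953 10.2873] v=[1.6713 -2.6587 0.4938]
Step 8: x=[5.4395 5.5374 10.0118] v=[-3.5638 5.7684 -1.1022]
Max displacement = 4.0781

Answer: 4.0781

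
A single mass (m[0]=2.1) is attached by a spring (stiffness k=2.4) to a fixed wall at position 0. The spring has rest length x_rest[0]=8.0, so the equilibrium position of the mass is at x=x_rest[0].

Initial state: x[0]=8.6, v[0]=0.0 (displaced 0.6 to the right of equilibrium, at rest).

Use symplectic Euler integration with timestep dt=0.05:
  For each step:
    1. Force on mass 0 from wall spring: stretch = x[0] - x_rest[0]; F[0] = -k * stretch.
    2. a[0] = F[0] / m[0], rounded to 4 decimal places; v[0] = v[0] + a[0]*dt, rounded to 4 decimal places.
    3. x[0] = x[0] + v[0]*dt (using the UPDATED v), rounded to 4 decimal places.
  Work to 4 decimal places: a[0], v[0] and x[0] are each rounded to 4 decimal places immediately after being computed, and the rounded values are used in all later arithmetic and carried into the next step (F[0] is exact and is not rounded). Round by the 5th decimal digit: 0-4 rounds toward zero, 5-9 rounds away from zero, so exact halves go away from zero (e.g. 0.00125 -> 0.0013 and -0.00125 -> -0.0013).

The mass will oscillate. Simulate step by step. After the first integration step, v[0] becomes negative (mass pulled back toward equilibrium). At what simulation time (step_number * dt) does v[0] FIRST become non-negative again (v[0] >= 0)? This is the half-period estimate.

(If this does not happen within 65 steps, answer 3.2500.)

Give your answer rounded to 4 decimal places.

Step 0: x=[8.6000] v=[0.0000]
Step 1: x=[8.5983] v=[-0.0343]
Step 2: x=[8.5949] v=[-0.0685]
Step 3: x=[8.5898] v=[-0.1025]
Step 4: x=[8.5830] v=[-0.1362]
Step 5: x=[8.5745] v=[-0.1695]
Step 6: x=[8.5644] v=[-0.2023]
Step 7: x=[8.5527] v=[-0.2346]
Step 8: x=[8.5394] v=[-0.2662]
Step 9: x=[8.5246] v=[-0.2970]
Step 10: x=[8.5083] v=[-0.3270]
Step 11: x=[8.4905] v=[-0.3560]
Step 12: x=[8.4713] v=[-0.3840]
Step 13: x=[8.4508] v=[-0.4109]
Step 14: x=[8.4290] v=[-0.4367]
Step 15: x=[8.4059] v=[-0.4612]
Step 16: x=[8.3817] v=[-0.4844]
Step 17: x=[8.3564] v=[-0.5062]
Step 18: x=[8.3301] v=[-0.5266]
Step 19: x=[8.3028] v=[-0.5455]
Step 20: x=[8.2747] v=[-0.5628]
Step 21: x=[8.2458] v=[-0.5785]
Step 22: x=[8.2162] v=[-0.5925]
Step 23: x=[8.1860] v=[-0.6049]
Step 24: x=[8.1552] v=[-0.6155]
Step 25: x=[8.1240] v=[-0.6244]
Step 26: x=[8.0924] v=[-0.6315]
Step 27: x=[8.0606] v=[-0.6368]
Step 28: x=[8.0286] v=[-0.6403]
Step 29: x=[7.9965] v=[-0.6419]
Step 30: x=[7.9644] v=[-0.6417]
Step 31: x=[7.9324] v=[-0.6397]
Step 32: x=[7.9006] v=[-0.6358]
Step 33: x=[7.8691] v=[-0.6301]
Step 34: x=[7.8380] v=[-0.6226]
Step 35: x=[7.8073] v=[-0.6133]
Step 36: x=[7.7772] v=[-0.6023]
Step 37: x=[7.7477] v=[-0.5896]
Step 38: x=[7.7189] v=[-0.5752]
Step 39: x=[7.6909] v=[-0.5591]
Step 40: x=[7.6638] v=[-0.5414]
Step 41: x=[7.6377] v=[-0.5222]
Step 42: x=[7.6126] v=[-0.5015]
Step 43: x=[7.5886] v=[-0.4794]
Step 44: x=[7.5658] v=[-0.4559]
Step 45: x=[7.5442] v=[-0.4311]
Step 46: x=[7.5239] v=[-0.4051]
Step 47: x=[7.5050] v=[-0.3779]
Step 48: x=[7.4875] v=[-0.3496]
Step 49: x=[7.4715] v=[-0.3203]
Step 50: x=[7.4570] v=[-0.2901]
Step 51: x=[7.4440] v=[-0.2591]
Step 52: x=[7.4326] v=[-0.2273]
Step 53: x=[7.4229] v=[-0.1949]
Step 54: x=[7.4148] v=[-0.1619]
Step 55: x=[7.4084] v=[-0.1285]
Step 56: x=[7.4037] v=[-0.0947]
Step 57: x=[7.4007] v=[-0.0606]
Step 58: x=[7.3994] v=[-0.0264]
Step 59: x=[7.3998] v=[0.0079]
First v>=0 after going negative at step 59, time=2.9500

Answer: 2.9500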